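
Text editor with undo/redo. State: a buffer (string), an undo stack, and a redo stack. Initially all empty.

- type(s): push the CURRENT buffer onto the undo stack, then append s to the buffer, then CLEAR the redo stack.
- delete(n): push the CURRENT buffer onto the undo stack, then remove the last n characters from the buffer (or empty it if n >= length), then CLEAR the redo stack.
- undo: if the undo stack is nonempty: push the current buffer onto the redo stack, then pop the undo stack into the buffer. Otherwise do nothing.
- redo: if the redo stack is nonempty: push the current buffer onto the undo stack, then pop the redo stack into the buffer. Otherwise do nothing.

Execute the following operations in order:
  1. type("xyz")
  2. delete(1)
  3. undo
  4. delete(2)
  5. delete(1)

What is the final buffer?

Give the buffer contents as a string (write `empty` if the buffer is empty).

After op 1 (type): buf='xyz' undo_depth=1 redo_depth=0
After op 2 (delete): buf='xy' undo_depth=2 redo_depth=0
After op 3 (undo): buf='xyz' undo_depth=1 redo_depth=1
After op 4 (delete): buf='x' undo_depth=2 redo_depth=0
After op 5 (delete): buf='(empty)' undo_depth=3 redo_depth=0

Answer: empty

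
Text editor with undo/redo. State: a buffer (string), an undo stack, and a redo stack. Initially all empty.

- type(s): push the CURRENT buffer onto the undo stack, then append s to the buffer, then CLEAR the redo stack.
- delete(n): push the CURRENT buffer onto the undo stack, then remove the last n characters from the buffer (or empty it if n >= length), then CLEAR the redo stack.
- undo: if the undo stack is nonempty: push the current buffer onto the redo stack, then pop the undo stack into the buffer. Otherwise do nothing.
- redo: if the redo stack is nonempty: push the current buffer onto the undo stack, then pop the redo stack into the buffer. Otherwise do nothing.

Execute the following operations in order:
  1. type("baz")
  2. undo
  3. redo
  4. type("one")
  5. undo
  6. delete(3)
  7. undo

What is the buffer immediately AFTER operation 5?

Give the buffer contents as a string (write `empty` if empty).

After op 1 (type): buf='baz' undo_depth=1 redo_depth=0
After op 2 (undo): buf='(empty)' undo_depth=0 redo_depth=1
After op 3 (redo): buf='baz' undo_depth=1 redo_depth=0
After op 4 (type): buf='bazone' undo_depth=2 redo_depth=0
After op 5 (undo): buf='baz' undo_depth=1 redo_depth=1

Answer: baz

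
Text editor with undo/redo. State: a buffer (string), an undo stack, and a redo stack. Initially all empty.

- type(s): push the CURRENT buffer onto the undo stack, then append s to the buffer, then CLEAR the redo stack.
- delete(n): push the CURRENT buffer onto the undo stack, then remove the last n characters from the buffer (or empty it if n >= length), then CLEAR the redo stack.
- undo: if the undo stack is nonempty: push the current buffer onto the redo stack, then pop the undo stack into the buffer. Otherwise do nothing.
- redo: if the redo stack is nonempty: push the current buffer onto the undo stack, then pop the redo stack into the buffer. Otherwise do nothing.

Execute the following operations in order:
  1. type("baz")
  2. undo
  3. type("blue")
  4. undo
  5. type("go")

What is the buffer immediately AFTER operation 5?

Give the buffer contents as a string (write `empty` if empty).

After op 1 (type): buf='baz' undo_depth=1 redo_depth=0
After op 2 (undo): buf='(empty)' undo_depth=0 redo_depth=1
After op 3 (type): buf='blue' undo_depth=1 redo_depth=0
After op 4 (undo): buf='(empty)' undo_depth=0 redo_depth=1
After op 5 (type): buf='go' undo_depth=1 redo_depth=0

Answer: go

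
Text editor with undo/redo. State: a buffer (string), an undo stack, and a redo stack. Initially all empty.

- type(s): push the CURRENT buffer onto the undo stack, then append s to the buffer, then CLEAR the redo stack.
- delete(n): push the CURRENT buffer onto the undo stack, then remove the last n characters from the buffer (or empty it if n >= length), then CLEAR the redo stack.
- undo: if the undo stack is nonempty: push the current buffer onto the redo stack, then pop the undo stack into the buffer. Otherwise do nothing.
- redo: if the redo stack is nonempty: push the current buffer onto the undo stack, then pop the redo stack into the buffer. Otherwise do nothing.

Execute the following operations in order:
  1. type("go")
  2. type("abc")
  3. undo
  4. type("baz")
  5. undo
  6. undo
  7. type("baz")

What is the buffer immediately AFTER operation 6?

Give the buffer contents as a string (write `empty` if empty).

Answer: empty

Derivation:
After op 1 (type): buf='go' undo_depth=1 redo_depth=0
After op 2 (type): buf='goabc' undo_depth=2 redo_depth=0
After op 3 (undo): buf='go' undo_depth=1 redo_depth=1
After op 4 (type): buf='gobaz' undo_depth=2 redo_depth=0
After op 5 (undo): buf='go' undo_depth=1 redo_depth=1
After op 6 (undo): buf='(empty)' undo_depth=0 redo_depth=2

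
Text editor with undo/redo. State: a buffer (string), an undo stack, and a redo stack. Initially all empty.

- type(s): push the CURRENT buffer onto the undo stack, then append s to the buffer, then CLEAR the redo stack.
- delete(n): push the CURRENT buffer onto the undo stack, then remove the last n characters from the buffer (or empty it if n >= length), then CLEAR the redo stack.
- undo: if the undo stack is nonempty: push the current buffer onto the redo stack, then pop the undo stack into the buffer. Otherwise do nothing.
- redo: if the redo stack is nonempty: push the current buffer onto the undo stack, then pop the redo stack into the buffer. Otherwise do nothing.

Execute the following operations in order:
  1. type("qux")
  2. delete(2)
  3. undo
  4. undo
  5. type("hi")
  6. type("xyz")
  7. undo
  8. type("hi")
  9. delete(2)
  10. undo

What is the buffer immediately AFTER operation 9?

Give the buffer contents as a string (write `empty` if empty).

Answer: hi

Derivation:
After op 1 (type): buf='qux' undo_depth=1 redo_depth=0
After op 2 (delete): buf='q' undo_depth=2 redo_depth=0
After op 3 (undo): buf='qux' undo_depth=1 redo_depth=1
After op 4 (undo): buf='(empty)' undo_depth=0 redo_depth=2
After op 5 (type): buf='hi' undo_depth=1 redo_depth=0
After op 6 (type): buf='hixyz' undo_depth=2 redo_depth=0
After op 7 (undo): buf='hi' undo_depth=1 redo_depth=1
After op 8 (type): buf='hihi' undo_depth=2 redo_depth=0
After op 9 (delete): buf='hi' undo_depth=3 redo_depth=0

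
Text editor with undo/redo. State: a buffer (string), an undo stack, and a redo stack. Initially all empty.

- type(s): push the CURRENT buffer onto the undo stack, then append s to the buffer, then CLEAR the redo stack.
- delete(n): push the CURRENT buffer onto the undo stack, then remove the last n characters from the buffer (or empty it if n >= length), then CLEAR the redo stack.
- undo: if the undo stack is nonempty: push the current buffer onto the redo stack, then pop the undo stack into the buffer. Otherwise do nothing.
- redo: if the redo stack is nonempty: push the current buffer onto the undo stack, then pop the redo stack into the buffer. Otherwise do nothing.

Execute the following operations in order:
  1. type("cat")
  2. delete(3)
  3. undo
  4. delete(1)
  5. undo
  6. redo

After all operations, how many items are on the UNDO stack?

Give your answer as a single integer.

Answer: 2

Derivation:
After op 1 (type): buf='cat' undo_depth=1 redo_depth=0
After op 2 (delete): buf='(empty)' undo_depth=2 redo_depth=0
After op 3 (undo): buf='cat' undo_depth=1 redo_depth=1
After op 4 (delete): buf='ca' undo_depth=2 redo_depth=0
After op 5 (undo): buf='cat' undo_depth=1 redo_depth=1
After op 6 (redo): buf='ca' undo_depth=2 redo_depth=0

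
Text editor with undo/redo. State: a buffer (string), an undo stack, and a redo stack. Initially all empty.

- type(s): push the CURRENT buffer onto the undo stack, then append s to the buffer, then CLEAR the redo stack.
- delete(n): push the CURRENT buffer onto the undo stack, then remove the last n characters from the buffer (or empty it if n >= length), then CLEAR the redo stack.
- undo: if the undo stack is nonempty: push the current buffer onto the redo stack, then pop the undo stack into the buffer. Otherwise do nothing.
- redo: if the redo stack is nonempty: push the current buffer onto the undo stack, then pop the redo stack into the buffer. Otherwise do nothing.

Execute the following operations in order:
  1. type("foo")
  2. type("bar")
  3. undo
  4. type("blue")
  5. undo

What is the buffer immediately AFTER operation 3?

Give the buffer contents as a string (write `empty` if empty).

After op 1 (type): buf='foo' undo_depth=1 redo_depth=0
After op 2 (type): buf='foobar' undo_depth=2 redo_depth=0
After op 3 (undo): buf='foo' undo_depth=1 redo_depth=1

Answer: foo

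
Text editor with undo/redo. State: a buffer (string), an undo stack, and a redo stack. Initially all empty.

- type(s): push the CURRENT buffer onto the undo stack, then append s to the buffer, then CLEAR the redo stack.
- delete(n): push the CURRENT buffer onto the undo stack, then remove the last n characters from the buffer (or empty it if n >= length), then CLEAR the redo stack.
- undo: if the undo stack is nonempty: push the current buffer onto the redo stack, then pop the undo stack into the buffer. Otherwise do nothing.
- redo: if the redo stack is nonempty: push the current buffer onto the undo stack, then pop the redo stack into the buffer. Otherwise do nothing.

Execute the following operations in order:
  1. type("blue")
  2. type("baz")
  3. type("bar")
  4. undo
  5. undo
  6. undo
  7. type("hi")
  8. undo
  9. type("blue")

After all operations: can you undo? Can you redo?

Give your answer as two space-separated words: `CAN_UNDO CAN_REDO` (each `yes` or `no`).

After op 1 (type): buf='blue' undo_depth=1 redo_depth=0
After op 2 (type): buf='bluebaz' undo_depth=2 redo_depth=0
After op 3 (type): buf='bluebazbar' undo_depth=3 redo_depth=0
After op 4 (undo): buf='bluebaz' undo_depth=2 redo_depth=1
After op 5 (undo): buf='blue' undo_depth=1 redo_depth=2
After op 6 (undo): buf='(empty)' undo_depth=0 redo_depth=3
After op 7 (type): buf='hi' undo_depth=1 redo_depth=0
After op 8 (undo): buf='(empty)' undo_depth=0 redo_depth=1
After op 9 (type): buf='blue' undo_depth=1 redo_depth=0

Answer: yes no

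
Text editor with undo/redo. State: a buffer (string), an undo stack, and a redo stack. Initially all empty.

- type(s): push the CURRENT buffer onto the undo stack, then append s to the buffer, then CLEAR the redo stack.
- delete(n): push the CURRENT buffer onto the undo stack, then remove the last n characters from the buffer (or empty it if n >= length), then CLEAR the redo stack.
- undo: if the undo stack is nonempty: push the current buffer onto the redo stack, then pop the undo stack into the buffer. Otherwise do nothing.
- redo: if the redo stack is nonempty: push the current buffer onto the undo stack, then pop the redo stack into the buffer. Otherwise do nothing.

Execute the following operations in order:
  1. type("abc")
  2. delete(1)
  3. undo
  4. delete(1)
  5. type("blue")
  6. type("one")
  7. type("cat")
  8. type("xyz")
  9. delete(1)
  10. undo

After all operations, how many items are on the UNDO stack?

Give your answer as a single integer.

Answer: 6

Derivation:
After op 1 (type): buf='abc' undo_depth=1 redo_depth=0
After op 2 (delete): buf='ab' undo_depth=2 redo_depth=0
After op 3 (undo): buf='abc' undo_depth=1 redo_depth=1
After op 4 (delete): buf='ab' undo_depth=2 redo_depth=0
After op 5 (type): buf='abblue' undo_depth=3 redo_depth=0
After op 6 (type): buf='abblueone' undo_depth=4 redo_depth=0
After op 7 (type): buf='abblueonecat' undo_depth=5 redo_depth=0
After op 8 (type): buf='abblueonecatxyz' undo_depth=6 redo_depth=0
After op 9 (delete): buf='abblueonecatxy' undo_depth=7 redo_depth=0
After op 10 (undo): buf='abblueonecatxyz' undo_depth=6 redo_depth=1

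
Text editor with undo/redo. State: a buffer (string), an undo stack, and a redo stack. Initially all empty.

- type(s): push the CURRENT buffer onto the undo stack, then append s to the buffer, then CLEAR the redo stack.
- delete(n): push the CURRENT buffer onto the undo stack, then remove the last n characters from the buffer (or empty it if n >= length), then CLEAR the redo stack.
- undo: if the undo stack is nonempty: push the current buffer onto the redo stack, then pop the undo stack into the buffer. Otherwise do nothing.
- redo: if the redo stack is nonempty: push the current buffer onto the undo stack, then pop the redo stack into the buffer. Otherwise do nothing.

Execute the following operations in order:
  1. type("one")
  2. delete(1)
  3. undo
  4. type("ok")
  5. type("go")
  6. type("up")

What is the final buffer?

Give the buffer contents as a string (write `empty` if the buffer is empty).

After op 1 (type): buf='one' undo_depth=1 redo_depth=0
After op 2 (delete): buf='on' undo_depth=2 redo_depth=0
After op 3 (undo): buf='one' undo_depth=1 redo_depth=1
After op 4 (type): buf='oneok' undo_depth=2 redo_depth=0
After op 5 (type): buf='oneokgo' undo_depth=3 redo_depth=0
After op 6 (type): buf='oneokgoup' undo_depth=4 redo_depth=0

Answer: oneokgoup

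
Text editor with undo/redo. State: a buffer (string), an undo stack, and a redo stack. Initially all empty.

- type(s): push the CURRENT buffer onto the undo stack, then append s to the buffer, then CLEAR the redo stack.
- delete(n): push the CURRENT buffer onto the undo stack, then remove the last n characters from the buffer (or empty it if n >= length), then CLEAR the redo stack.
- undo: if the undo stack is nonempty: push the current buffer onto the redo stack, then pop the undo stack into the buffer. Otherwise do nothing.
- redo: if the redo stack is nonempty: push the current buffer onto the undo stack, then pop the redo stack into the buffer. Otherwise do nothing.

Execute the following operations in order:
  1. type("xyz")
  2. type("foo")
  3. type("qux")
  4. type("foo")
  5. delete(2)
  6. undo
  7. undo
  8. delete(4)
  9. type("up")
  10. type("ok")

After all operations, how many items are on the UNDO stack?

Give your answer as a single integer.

Answer: 6

Derivation:
After op 1 (type): buf='xyz' undo_depth=1 redo_depth=0
After op 2 (type): buf='xyzfoo' undo_depth=2 redo_depth=0
After op 3 (type): buf='xyzfooqux' undo_depth=3 redo_depth=0
After op 4 (type): buf='xyzfooquxfoo' undo_depth=4 redo_depth=0
After op 5 (delete): buf='xyzfooquxf' undo_depth=5 redo_depth=0
After op 6 (undo): buf='xyzfooquxfoo' undo_depth=4 redo_depth=1
After op 7 (undo): buf='xyzfooqux' undo_depth=3 redo_depth=2
After op 8 (delete): buf='xyzfo' undo_depth=4 redo_depth=0
After op 9 (type): buf='xyzfoup' undo_depth=5 redo_depth=0
After op 10 (type): buf='xyzfoupok' undo_depth=6 redo_depth=0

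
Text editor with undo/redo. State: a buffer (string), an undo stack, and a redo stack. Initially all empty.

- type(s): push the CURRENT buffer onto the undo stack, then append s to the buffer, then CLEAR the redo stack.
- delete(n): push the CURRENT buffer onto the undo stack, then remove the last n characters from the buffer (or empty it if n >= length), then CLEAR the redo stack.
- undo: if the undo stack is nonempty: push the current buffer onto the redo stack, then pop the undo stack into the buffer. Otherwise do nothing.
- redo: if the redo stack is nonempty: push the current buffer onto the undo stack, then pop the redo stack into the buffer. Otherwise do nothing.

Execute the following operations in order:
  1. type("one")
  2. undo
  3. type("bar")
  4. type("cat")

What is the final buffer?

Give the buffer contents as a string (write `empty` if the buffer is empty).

Answer: barcat

Derivation:
After op 1 (type): buf='one' undo_depth=1 redo_depth=0
After op 2 (undo): buf='(empty)' undo_depth=0 redo_depth=1
After op 3 (type): buf='bar' undo_depth=1 redo_depth=0
After op 4 (type): buf='barcat' undo_depth=2 redo_depth=0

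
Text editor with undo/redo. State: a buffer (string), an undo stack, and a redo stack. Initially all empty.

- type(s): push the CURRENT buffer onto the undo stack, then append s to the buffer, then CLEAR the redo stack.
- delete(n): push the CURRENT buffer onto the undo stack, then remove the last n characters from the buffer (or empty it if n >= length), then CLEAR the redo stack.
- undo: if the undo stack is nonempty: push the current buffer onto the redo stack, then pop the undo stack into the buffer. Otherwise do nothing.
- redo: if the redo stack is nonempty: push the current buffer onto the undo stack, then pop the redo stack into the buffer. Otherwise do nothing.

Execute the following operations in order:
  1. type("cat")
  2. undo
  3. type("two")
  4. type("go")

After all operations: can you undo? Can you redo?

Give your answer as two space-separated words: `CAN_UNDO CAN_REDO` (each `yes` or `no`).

Answer: yes no

Derivation:
After op 1 (type): buf='cat' undo_depth=1 redo_depth=0
After op 2 (undo): buf='(empty)' undo_depth=0 redo_depth=1
After op 3 (type): buf='two' undo_depth=1 redo_depth=0
After op 4 (type): buf='twogo' undo_depth=2 redo_depth=0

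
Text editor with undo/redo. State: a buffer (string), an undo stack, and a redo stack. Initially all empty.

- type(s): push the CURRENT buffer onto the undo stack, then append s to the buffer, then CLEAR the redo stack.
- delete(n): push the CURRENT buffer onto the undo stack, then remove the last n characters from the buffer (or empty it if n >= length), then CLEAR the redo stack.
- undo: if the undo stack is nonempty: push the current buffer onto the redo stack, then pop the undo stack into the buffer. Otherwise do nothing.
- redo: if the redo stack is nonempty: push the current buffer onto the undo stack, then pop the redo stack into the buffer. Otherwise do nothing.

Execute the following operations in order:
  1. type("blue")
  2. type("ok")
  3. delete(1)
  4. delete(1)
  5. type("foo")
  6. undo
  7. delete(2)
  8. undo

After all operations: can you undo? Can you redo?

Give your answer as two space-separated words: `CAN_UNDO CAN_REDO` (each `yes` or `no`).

After op 1 (type): buf='blue' undo_depth=1 redo_depth=0
After op 2 (type): buf='blueok' undo_depth=2 redo_depth=0
After op 3 (delete): buf='blueo' undo_depth=3 redo_depth=0
After op 4 (delete): buf='blue' undo_depth=4 redo_depth=0
After op 5 (type): buf='bluefoo' undo_depth=5 redo_depth=0
After op 6 (undo): buf='blue' undo_depth=4 redo_depth=1
After op 7 (delete): buf='bl' undo_depth=5 redo_depth=0
After op 8 (undo): buf='blue' undo_depth=4 redo_depth=1

Answer: yes yes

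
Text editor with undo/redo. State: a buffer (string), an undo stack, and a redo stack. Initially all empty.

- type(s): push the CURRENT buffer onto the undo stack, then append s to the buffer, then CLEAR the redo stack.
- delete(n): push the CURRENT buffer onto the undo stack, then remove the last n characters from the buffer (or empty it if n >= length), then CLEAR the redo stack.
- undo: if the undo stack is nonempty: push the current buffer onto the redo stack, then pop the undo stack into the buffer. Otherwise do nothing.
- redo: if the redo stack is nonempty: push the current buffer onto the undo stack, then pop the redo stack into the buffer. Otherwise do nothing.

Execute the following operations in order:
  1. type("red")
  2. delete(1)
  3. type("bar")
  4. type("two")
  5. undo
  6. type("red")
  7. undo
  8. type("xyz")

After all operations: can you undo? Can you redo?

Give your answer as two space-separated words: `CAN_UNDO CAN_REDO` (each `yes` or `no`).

After op 1 (type): buf='red' undo_depth=1 redo_depth=0
After op 2 (delete): buf='re' undo_depth=2 redo_depth=0
After op 3 (type): buf='rebar' undo_depth=3 redo_depth=0
After op 4 (type): buf='rebartwo' undo_depth=4 redo_depth=0
After op 5 (undo): buf='rebar' undo_depth=3 redo_depth=1
After op 6 (type): buf='rebarred' undo_depth=4 redo_depth=0
After op 7 (undo): buf='rebar' undo_depth=3 redo_depth=1
After op 8 (type): buf='rebarxyz' undo_depth=4 redo_depth=0

Answer: yes no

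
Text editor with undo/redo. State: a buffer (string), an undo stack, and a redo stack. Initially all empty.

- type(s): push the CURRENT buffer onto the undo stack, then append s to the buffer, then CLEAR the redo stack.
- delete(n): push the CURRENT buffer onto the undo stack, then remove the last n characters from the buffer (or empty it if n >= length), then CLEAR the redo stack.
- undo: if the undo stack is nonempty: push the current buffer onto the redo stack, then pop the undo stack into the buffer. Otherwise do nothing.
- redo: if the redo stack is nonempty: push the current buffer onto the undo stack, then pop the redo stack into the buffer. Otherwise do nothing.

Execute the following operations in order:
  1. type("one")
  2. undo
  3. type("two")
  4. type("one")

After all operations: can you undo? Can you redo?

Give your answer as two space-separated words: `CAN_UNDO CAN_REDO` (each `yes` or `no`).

Answer: yes no

Derivation:
After op 1 (type): buf='one' undo_depth=1 redo_depth=0
After op 2 (undo): buf='(empty)' undo_depth=0 redo_depth=1
After op 3 (type): buf='two' undo_depth=1 redo_depth=0
After op 4 (type): buf='twoone' undo_depth=2 redo_depth=0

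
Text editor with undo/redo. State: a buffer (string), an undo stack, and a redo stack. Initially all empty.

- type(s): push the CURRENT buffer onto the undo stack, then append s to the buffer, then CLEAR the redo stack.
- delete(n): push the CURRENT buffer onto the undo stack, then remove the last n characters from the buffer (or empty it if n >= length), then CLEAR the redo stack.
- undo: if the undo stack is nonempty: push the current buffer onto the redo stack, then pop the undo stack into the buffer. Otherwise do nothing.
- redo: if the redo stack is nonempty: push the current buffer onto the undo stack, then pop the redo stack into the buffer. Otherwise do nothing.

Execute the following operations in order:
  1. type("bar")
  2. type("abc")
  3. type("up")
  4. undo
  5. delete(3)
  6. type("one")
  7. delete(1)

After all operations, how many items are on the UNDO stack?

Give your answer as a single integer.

Answer: 5

Derivation:
After op 1 (type): buf='bar' undo_depth=1 redo_depth=0
After op 2 (type): buf='barabc' undo_depth=2 redo_depth=0
After op 3 (type): buf='barabcup' undo_depth=3 redo_depth=0
After op 4 (undo): buf='barabc' undo_depth=2 redo_depth=1
After op 5 (delete): buf='bar' undo_depth=3 redo_depth=0
After op 6 (type): buf='barone' undo_depth=4 redo_depth=0
After op 7 (delete): buf='baron' undo_depth=5 redo_depth=0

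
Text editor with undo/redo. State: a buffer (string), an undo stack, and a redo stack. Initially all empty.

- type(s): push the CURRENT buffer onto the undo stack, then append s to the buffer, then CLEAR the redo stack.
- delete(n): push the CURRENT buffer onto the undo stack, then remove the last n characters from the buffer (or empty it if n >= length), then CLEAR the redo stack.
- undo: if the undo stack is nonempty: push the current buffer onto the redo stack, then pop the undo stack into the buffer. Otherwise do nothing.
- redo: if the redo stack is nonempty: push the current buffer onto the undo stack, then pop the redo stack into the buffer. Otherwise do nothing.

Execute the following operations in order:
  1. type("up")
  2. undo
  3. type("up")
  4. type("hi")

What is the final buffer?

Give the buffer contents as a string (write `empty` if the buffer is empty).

After op 1 (type): buf='up' undo_depth=1 redo_depth=0
After op 2 (undo): buf='(empty)' undo_depth=0 redo_depth=1
After op 3 (type): buf='up' undo_depth=1 redo_depth=0
After op 4 (type): buf='uphi' undo_depth=2 redo_depth=0

Answer: uphi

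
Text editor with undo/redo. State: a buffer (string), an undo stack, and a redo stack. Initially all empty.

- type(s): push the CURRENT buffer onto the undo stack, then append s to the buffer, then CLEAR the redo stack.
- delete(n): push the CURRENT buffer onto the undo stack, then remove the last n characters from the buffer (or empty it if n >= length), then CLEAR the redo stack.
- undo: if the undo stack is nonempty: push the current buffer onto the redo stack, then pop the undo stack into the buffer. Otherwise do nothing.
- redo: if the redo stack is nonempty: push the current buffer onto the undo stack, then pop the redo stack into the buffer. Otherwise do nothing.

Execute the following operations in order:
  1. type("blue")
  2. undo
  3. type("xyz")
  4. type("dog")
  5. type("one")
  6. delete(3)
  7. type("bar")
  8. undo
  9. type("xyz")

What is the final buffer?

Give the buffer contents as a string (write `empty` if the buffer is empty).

Answer: xyzdogxyz

Derivation:
After op 1 (type): buf='blue' undo_depth=1 redo_depth=0
After op 2 (undo): buf='(empty)' undo_depth=0 redo_depth=1
After op 3 (type): buf='xyz' undo_depth=1 redo_depth=0
After op 4 (type): buf='xyzdog' undo_depth=2 redo_depth=0
After op 5 (type): buf='xyzdogone' undo_depth=3 redo_depth=0
After op 6 (delete): buf='xyzdog' undo_depth=4 redo_depth=0
After op 7 (type): buf='xyzdogbar' undo_depth=5 redo_depth=0
After op 8 (undo): buf='xyzdog' undo_depth=4 redo_depth=1
After op 9 (type): buf='xyzdogxyz' undo_depth=5 redo_depth=0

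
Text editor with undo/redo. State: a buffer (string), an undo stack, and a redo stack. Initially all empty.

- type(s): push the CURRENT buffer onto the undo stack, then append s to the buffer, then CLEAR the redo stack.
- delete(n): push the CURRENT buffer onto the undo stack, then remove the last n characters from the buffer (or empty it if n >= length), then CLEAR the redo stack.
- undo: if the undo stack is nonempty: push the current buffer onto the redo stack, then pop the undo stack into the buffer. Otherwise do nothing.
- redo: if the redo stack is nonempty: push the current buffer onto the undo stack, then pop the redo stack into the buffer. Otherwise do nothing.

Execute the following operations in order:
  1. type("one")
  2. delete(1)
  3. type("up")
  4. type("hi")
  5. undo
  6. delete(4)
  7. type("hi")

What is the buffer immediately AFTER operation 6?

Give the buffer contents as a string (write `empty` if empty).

After op 1 (type): buf='one' undo_depth=1 redo_depth=0
After op 2 (delete): buf='on' undo_depth=2 redo_depth=0
After op 3 (type): buf='onup' undo_depth=3 redo_depth=0
After op 4 (type): buf='onuphi' undo_depth=4 redo_depth=0
After op 5 (undo): buf='onup' undo_depth=3 redo_depth=1
After op 6 (delete): buf='(empty)' undo_depth=4 redo_depth=0

Answer: empty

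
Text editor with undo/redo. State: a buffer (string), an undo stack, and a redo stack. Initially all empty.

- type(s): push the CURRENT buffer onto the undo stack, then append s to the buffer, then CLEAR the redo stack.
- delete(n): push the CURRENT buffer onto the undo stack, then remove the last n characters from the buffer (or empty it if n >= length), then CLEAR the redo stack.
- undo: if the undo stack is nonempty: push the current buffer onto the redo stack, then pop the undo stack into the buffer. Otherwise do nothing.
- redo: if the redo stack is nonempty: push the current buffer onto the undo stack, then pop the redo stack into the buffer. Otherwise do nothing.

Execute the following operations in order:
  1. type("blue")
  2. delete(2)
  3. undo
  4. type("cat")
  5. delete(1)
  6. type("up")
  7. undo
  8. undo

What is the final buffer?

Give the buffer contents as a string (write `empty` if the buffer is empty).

Answer: bluecat

Derivation:
After op 1 (type): buf='blue' undo_depth=1 redo_depth=0
After op 2 (delete): buf='bl' undo_depth=2 redo_depth=0
After op 3 (undo): buf='blue' undo_depth=1 redo_depth=1
After op 4 (type): buf='bluecat' undo_depth=2 redo_depth=0
After op 5 (delete): buf='blueca' undo_depth=3 redo_depth=0
After op 6 (type): buf='bluecaup' undo_depth=4 redo_depth=0
After op 7 (undo): buf='blueca' undo_depth=3 redo_depth=1
After op 8 (undo): buf='bluecat' undo_depth=2 redo_depth=2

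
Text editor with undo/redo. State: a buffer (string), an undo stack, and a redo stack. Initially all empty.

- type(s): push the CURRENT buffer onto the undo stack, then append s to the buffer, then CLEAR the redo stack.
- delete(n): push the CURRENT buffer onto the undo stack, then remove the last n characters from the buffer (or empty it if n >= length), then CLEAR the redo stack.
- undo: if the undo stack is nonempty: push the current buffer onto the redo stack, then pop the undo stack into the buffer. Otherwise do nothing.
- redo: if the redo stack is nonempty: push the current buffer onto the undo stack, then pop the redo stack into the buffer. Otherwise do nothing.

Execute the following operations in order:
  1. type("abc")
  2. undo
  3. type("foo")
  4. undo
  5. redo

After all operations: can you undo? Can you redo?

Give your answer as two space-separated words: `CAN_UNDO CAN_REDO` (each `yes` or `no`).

After op 1 (type): buf='abc' undo_depth=1 redo_depth=0
After op 2 (undo): buf='(empty)' undo_depth=0 redo_depth=1
After op 3 (type): buf='foo' undo_depth=1 redo_depth=0
After op 4 (undo): buf='(empty)' undo_depth=0 redo_depth=1
After op 5 (redo): buf='foo' undo_depth=1 redo_depth=0

Answer: yes no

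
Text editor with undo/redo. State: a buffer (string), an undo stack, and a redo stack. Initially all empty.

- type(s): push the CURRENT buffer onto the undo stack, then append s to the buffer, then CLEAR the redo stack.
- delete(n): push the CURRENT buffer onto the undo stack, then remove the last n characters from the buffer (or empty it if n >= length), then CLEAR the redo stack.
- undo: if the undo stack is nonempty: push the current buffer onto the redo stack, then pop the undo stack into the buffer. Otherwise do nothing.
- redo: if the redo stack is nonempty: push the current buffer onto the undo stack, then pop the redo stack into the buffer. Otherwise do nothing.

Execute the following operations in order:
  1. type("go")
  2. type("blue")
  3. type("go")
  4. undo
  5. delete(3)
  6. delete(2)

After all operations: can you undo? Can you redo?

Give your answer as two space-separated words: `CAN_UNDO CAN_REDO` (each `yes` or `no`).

After op 1 (type): buf='go' undo_depth=1 redo_depth=0
After op 2 (type): buf='goblue' undo_depth=2 redo_depth=0
After op 3 (type): buf='gobluego' undo_depth=3 redo_depth=0
After op 4 (undo): buf='goblue' undo_depth=2 redo_depth=1
After op 5 (delete): buf='gob' undo_depth=3 redo_depth=0
After op 6 (delete): buf='g' undo_depth=4 redo_depth=0

Answer: yes no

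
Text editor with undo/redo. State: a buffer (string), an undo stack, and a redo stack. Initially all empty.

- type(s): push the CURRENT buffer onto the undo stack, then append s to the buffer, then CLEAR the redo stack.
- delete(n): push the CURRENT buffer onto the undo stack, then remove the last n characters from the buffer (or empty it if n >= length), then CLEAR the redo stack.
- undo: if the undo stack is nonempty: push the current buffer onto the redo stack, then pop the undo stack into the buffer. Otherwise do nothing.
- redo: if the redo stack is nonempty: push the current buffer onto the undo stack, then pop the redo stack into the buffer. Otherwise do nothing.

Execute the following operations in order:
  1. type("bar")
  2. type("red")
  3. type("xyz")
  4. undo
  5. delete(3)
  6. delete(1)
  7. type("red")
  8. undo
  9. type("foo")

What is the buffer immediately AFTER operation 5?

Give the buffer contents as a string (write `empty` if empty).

Answer: bar

Derivation:
After op 1 (type): buf='bar' undo_depth=1 redo_depth=0
After op 2 (type): buf='barred' undo_depth=2 redo_depth=0
After op 3 (type): buf='barredxyz' undo_depth=3 redo_depth=0
After op 4 (undo): buf='barred' undo_depth=2 redo_depth=1
After op 5 (delete): buf='bar' undo_depth=3 redo_depth=0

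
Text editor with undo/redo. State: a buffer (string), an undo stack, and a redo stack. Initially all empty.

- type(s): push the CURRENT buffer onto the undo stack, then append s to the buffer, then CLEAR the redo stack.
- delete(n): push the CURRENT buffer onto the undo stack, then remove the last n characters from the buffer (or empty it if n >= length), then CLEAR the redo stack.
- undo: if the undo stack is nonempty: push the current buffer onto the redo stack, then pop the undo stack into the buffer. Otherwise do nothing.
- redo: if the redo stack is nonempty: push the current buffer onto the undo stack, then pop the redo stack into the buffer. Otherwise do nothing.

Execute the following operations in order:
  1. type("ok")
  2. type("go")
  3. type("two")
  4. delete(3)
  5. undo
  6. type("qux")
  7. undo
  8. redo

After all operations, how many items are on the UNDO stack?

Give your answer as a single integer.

After op 1 (type): buf='ok' undo_depth=1 redo_depth=0
After op 2 (type): buf='okgo' undo_depth=2 redo_depth=0
After op 3 (type): buf='okgotwo' undo_depth=3 redo_depth=0
After op 4 (delete): buf='okgo' undo_depth=4 redo_depth=0
After op 5 (undo): buf='okgotwo' undo_depth=3 redo_depth=1
After op 6 (type): buf='okgotwoqux' undo_depth=4 redo_depth=0
After op 7 (undo): buf='okgotwo' undo_depth=3 redo_depth=1
After op 8 (redo): buf='okgotwoqux' undo_depth=4 redo_depth=0

Answer: 4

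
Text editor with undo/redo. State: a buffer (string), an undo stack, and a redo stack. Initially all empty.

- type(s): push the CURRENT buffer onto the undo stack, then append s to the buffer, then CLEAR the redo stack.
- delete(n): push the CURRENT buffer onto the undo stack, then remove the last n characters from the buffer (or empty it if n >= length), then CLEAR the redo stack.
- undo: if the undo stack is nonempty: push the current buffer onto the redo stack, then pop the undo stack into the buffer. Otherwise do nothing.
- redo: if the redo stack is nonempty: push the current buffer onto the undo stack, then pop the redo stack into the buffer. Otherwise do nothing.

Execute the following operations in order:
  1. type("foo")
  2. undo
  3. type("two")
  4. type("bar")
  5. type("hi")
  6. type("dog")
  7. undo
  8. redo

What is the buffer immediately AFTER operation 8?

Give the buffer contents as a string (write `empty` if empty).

After op 1 (type): buf='foo' undo_depth=1 redo_depth=0
After op 2 (undo): buf='(empty)' undo_depth=0 redo_depth=1
After op 3 (type): buf='two' undo_depth=1 redo_depth=0
After op 4 (type): buf='twobar' undo_depth=2 redo_depth=0
After op 5 (type): buf='twobarhi' undo_depth=3 redo_depth=0
After op 6 (type): buf='twobarhidog' undo_depth=4 redo_depth=0
After op 7 (undo): buf='twobarhi' undo_depth=3 redo_depth=1
After op 8 (redo): buf='twobarhidog' undo_depth=4 redo_depth=0

Answer: twobarhidog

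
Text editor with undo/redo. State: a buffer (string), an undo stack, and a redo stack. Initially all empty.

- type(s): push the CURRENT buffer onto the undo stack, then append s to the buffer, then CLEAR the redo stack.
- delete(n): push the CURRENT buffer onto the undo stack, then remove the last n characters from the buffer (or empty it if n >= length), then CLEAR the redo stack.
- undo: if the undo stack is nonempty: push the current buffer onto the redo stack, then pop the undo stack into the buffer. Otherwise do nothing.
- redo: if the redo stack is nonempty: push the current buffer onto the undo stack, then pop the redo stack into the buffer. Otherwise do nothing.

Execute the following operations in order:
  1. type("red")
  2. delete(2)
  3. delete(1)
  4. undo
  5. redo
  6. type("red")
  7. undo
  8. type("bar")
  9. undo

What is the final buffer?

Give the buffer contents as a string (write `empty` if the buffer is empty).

After op 1 (type): buf='red' undo_depth=1 redo_depth=0
After op 2 (delete): buf='r' undo_depth=2 redo_depth=0
After op 3 (delete): buf='(empty)' undo_depth=3 redo_depth=0
After op 4 (undo): buf='r' undo_depth=2 redo_depth=1
After op 5 (redo): buf='(empty)' undo_depth=3 redo_depth=0
After op 6 (type): buf='red' undo_depth=4 redo_depth=0
After op 7 (undo): buf='(empty)' undo_depth=3 redo_depth=1
After op 8 (type): buf='bar' undo_depth=4 redo_depth=0
After op 9 (undo): buf='(empty)' undo_depth=3 redo_depth=1

Answer: empty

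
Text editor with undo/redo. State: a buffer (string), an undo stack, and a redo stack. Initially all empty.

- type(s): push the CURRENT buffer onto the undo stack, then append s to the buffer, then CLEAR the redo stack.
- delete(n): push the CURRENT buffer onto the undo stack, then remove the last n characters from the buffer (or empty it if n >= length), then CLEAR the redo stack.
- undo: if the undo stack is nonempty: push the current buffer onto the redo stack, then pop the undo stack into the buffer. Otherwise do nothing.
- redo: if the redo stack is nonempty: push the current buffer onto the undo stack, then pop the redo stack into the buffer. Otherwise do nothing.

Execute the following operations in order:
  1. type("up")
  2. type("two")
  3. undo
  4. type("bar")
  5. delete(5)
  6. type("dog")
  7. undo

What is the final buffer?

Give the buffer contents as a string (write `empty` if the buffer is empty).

After op 1 (type): buf='up' undo_depth=1 redo_depth=0
After op 2 (type): buf='uptwo' undo_depth=2 redo_depth=0
After op 3 (undo): buf='up' undo_depth=1 redo_depth=1
After op 4 (type): buf='upbar' undo_depth=2 redo_depth=0
After op 5 (delete): buf='(empty)' undo_depth=3 redo_depth=0
After op 6 (type): buf='dog' undo_depth=4 redo_depth=0
After op 7 (undo): buf='(empty)' undo_depth=3 redo_depth=1

Answer: empty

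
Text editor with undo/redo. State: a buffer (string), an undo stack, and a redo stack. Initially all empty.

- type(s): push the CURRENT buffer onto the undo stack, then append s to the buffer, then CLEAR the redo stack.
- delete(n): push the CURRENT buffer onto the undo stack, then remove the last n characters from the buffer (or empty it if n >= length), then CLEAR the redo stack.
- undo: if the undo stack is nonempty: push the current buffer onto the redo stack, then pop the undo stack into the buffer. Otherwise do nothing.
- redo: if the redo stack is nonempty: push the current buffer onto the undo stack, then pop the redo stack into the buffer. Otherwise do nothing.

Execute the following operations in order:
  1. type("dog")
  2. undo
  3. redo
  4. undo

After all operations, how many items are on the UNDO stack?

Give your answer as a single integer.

After op 1 (type): buf='dog' undo_depth=1 redo_depth=0
After op 2 (undo): buf='(empty)' undo_depth=0 redo_depth=1
After op 3 (redo): buf='dog' undo_depth=1 redo_depth=0
After op 4 (undo): buf='(empty)' undo_depth=0 redo_depth=1

Answer: 0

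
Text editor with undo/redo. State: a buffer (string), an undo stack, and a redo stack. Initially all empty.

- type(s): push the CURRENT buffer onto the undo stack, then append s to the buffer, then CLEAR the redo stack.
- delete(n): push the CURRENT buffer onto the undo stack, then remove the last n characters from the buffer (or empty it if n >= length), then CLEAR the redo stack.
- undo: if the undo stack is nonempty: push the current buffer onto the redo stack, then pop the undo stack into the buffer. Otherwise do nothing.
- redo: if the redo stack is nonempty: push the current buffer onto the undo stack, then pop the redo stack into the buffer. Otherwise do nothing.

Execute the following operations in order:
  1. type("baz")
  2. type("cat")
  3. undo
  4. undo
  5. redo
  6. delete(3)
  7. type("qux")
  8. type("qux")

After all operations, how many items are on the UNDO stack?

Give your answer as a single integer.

After op 1 (type): buf='baz' undo_depth=1 redo_depth=0
After op 2 (type): buf='bazcat' undo_depth=2 redo_depth=0
After op 3 (undo): buf='baz' undo_depth=1 redo_depth=1
After op 4 (undo): buf='(empty)' undo_depth=0 redo_depth=2
After op 5 (redo): buf='baz' undo_depth=1 redo_depth=1
After op 6 (delete): buf='(empty)' undo_depth=2 redo_depth=0
After op 7 (type): buf='qux' undo_depth=3 redo_depth=0
After op 8 (type): buf='quxqux' undo_depth=4 redo_depth=0

Answer: 4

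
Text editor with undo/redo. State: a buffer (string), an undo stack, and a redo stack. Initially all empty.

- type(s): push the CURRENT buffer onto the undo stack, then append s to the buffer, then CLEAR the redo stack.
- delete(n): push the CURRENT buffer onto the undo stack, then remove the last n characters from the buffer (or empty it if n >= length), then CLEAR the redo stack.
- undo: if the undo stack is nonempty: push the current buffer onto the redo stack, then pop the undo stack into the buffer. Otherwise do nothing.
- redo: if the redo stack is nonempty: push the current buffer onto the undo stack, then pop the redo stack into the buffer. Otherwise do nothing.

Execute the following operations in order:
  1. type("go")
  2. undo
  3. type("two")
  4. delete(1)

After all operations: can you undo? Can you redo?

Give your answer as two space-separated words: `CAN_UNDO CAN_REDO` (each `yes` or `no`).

Answer: yes no

Derivation:
After op 1 (type): buf='go' undo_depth=1 redo_depth=0
After op 2 (undo): buf='(empty)' undo_depth=0 redo_depth=1
After op 3 (type): buf='two' undo_depth=1 redo_depth=0
After op 4 (delete): buf='tw' undo_depth=2 redo_depth=0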